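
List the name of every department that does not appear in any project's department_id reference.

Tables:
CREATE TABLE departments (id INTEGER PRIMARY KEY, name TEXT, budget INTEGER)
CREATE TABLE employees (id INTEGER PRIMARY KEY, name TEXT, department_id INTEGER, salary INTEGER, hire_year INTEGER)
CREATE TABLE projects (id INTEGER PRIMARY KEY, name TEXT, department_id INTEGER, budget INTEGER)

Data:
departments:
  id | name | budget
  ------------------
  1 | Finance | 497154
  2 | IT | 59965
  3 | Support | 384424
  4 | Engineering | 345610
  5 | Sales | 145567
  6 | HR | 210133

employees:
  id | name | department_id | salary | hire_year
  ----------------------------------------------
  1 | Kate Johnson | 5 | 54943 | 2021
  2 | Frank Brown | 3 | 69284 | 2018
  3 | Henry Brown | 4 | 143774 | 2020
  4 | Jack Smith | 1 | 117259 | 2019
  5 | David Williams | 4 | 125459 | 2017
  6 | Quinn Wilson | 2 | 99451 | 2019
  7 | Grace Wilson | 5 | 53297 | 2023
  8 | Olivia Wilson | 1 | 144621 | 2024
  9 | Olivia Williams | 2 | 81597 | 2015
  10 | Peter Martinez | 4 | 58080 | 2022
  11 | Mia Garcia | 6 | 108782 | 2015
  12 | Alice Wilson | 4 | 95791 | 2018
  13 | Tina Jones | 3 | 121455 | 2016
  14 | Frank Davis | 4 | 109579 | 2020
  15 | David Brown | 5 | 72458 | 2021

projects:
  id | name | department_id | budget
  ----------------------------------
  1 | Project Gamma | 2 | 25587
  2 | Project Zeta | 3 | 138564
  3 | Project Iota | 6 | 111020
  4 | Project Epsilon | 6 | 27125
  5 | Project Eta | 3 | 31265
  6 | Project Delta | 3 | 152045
SELECT p.name FROM departments p LEFT JOIN projects c ON c.department_id = p.id WHERE c.id IS NULL

Execution result:
name
Finance
Engineering
Sales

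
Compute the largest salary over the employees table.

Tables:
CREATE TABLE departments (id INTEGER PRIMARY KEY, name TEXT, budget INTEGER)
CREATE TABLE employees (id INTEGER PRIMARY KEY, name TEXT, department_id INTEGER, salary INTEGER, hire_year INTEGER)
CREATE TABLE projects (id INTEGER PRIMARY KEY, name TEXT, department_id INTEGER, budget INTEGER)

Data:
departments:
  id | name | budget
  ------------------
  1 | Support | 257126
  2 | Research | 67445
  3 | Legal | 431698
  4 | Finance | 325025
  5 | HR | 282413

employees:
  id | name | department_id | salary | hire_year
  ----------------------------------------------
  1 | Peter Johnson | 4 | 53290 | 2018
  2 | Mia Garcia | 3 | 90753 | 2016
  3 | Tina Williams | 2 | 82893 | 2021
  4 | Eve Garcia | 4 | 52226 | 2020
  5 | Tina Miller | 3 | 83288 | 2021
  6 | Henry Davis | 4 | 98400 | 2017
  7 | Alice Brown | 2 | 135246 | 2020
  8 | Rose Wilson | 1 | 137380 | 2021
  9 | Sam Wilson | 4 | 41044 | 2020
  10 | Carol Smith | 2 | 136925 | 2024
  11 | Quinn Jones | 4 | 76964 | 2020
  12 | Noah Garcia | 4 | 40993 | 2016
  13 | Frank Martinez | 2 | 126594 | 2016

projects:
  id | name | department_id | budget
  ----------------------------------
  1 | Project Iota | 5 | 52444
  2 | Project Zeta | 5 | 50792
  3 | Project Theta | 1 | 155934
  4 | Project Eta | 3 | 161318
SELECT MAX(salary) FROM employees

Execution result:
137380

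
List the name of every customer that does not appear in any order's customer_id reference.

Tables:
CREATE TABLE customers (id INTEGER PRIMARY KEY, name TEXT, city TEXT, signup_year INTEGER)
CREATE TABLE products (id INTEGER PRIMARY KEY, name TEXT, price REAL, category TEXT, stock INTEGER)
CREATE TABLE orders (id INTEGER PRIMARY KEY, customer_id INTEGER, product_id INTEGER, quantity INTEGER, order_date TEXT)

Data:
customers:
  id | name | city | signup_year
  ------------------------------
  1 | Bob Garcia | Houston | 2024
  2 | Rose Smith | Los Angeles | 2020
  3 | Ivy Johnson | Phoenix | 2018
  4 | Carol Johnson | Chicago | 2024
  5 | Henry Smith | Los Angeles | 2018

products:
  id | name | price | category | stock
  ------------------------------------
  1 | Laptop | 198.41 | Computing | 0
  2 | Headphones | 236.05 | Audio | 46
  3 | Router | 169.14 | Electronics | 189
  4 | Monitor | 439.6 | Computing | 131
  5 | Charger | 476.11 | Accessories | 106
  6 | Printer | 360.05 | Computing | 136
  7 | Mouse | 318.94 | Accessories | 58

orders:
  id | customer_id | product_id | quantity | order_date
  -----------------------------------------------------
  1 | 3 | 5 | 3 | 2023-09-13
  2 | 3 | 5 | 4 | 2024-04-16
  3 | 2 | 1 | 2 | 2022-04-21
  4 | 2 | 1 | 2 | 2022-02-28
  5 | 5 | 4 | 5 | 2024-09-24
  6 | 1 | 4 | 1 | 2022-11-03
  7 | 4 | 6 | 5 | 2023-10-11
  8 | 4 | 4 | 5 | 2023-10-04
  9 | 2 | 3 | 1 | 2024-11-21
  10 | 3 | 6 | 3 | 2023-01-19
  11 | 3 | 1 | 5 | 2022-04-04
SELECT p.name FROM customers p LEFT JOIN orders c ON c.customer_id = p.id WHERE c.id IS NULL

Execution result:
(no rows)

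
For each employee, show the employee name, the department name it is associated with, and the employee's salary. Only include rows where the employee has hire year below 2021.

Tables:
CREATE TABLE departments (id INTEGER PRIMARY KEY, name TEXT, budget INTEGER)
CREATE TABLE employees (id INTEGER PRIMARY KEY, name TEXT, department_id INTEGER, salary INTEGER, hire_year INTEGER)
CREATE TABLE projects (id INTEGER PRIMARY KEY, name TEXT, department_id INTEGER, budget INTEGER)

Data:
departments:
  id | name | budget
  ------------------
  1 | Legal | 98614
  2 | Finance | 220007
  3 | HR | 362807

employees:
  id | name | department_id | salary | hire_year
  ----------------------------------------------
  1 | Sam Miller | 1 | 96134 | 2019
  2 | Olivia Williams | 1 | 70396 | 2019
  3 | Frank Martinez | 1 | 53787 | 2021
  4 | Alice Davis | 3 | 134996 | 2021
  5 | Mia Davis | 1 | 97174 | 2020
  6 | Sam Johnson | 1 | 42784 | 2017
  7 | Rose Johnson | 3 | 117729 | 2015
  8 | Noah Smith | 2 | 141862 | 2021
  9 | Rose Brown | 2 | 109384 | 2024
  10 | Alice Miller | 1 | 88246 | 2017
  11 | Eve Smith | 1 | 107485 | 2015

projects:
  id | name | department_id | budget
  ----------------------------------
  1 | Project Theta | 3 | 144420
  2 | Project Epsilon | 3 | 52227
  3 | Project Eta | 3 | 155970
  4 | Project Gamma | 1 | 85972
SELECT c.name, p.name AS department, c.salary FROM employees c JOIN departments p ON c.department_id = p.id WHERE c.hire_year < 2021

Execution result:
name | department | salary
Sam Miller | Legal | 96134
Olivia Williams | Legal | 70396
Mia Davis | Legal | 97174
Sam Johnson | Legal | 42784
Rose Johnson | HR | 117729
Alice Miller | Legal | 88246
Eve Smith | Legal | 107485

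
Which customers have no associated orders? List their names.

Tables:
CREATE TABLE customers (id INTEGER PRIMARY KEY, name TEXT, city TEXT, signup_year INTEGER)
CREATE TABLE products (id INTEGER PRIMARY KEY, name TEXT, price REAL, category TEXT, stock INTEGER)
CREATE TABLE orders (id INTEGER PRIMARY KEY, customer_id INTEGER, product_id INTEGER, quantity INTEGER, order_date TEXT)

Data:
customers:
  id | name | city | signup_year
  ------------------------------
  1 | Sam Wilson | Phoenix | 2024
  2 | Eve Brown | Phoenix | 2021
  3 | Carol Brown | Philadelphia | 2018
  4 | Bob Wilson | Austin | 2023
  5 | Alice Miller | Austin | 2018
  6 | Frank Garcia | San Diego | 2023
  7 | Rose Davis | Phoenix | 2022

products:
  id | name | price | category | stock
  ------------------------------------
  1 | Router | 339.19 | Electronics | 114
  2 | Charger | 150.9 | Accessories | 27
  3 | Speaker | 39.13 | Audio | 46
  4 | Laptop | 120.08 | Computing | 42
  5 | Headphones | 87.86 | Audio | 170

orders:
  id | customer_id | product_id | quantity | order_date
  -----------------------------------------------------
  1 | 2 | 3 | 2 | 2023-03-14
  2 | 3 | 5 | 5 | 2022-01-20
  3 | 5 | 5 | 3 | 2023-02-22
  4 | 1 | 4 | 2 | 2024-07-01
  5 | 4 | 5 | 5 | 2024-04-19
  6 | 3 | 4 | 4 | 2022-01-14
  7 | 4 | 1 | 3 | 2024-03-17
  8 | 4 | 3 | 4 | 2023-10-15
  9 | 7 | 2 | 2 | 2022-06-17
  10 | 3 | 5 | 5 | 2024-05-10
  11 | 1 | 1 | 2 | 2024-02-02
SELECT p.name FROM customers p LEFT JOIN orders c ON c.customer_id = p.id WHERE c.id IS NULL

Execution result:
Frank Garcia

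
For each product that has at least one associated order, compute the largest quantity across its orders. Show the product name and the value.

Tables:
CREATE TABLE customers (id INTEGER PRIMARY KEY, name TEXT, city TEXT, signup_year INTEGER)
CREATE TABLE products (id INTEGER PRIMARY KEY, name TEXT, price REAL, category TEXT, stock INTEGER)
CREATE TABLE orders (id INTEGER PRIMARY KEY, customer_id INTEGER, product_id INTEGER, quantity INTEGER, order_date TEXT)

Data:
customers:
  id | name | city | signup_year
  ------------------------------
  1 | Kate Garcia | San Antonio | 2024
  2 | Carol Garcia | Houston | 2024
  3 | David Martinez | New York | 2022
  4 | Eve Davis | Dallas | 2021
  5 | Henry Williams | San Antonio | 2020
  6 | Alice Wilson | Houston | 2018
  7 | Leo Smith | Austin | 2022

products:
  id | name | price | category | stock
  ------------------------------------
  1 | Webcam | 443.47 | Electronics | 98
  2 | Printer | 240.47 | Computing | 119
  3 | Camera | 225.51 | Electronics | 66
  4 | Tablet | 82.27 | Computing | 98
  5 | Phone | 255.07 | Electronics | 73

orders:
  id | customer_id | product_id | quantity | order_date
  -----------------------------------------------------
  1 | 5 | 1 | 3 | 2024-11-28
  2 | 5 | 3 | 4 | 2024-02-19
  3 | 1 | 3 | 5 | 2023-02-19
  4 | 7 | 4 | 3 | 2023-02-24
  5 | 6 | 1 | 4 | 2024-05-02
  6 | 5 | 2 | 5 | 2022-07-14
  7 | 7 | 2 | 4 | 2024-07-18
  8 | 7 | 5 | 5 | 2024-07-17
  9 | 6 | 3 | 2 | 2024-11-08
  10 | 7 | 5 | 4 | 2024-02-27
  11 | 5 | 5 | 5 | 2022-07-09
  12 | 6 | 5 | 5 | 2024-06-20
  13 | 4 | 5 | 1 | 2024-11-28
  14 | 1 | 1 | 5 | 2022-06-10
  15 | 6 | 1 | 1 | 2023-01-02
SELECT p.name, MAX(c.quantity) AS max_quantity FROM orders c JOIN products p ON c.product_id = p.id GROUP BY p.id, p.name

Execution result:
name | max_quantity
Webcam | 5
Printer | 5
Camera | 5
Tablet | 3
Phone | 5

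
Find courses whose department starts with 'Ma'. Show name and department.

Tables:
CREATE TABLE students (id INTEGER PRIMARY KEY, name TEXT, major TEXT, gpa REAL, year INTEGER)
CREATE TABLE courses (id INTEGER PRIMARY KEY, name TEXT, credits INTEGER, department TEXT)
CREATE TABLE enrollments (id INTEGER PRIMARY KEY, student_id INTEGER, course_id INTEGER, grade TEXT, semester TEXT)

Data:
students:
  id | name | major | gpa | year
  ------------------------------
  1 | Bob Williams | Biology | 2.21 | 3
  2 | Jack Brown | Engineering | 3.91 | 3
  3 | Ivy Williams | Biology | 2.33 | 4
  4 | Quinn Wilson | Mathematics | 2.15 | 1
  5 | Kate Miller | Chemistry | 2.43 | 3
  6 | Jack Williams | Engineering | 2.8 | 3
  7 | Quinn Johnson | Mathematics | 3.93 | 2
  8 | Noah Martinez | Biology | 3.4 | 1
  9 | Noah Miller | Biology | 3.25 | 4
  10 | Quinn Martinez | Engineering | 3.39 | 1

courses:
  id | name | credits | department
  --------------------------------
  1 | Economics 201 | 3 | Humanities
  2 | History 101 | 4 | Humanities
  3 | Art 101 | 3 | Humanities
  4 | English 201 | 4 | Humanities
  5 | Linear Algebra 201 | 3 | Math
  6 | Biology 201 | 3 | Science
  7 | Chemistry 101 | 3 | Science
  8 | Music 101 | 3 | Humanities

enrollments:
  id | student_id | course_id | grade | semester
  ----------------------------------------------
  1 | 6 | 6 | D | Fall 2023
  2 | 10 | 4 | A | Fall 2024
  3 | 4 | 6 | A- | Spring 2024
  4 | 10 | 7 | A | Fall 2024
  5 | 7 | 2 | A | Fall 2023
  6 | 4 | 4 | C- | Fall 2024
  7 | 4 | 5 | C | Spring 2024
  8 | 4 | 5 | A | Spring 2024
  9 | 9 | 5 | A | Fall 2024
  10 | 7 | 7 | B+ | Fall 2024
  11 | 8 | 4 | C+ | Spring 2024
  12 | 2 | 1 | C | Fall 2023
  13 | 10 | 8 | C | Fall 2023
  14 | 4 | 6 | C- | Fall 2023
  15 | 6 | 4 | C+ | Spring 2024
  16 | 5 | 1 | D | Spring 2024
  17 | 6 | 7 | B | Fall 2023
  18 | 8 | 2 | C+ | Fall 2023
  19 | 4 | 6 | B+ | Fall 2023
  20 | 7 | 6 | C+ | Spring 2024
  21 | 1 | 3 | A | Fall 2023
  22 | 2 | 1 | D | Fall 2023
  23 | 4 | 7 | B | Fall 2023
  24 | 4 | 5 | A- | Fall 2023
SELECT name, department FROM courses WHERE department LIKE 'Ma%'

Execution result:
name | department
Linear Algebra 201 | Math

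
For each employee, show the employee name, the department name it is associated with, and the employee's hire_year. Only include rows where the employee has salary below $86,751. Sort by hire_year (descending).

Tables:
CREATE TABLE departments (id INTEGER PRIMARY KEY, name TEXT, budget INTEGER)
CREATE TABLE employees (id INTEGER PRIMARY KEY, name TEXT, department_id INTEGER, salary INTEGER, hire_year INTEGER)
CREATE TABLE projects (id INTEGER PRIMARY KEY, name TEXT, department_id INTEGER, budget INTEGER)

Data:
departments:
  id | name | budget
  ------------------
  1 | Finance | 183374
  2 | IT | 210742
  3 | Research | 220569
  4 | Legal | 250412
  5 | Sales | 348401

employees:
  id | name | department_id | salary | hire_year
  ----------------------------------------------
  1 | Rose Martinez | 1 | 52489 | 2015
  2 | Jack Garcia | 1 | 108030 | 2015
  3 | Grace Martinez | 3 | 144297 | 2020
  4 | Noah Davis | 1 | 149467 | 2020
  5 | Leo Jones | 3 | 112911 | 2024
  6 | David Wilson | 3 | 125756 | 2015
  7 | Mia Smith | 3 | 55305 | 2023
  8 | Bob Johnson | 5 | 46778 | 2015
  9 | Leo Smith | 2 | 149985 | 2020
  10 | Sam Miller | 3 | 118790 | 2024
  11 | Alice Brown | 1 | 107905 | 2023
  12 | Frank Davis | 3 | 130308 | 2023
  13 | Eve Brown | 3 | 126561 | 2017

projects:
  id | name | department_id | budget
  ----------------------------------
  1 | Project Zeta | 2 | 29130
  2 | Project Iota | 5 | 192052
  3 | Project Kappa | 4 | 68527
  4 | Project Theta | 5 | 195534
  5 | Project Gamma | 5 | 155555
SELECT c.name, p.name AS department, c.hire_year FROM employees c JOIN departments p ON c.department_id = p.id WHERE c.salary < 86751 ORDER BY c.hire_year DESC

Execution result:
name | department | hire_year
Mia Smith | Research | 2023
Rose Martinez | Finance | 2015
Bob Johnson | Sales | 2015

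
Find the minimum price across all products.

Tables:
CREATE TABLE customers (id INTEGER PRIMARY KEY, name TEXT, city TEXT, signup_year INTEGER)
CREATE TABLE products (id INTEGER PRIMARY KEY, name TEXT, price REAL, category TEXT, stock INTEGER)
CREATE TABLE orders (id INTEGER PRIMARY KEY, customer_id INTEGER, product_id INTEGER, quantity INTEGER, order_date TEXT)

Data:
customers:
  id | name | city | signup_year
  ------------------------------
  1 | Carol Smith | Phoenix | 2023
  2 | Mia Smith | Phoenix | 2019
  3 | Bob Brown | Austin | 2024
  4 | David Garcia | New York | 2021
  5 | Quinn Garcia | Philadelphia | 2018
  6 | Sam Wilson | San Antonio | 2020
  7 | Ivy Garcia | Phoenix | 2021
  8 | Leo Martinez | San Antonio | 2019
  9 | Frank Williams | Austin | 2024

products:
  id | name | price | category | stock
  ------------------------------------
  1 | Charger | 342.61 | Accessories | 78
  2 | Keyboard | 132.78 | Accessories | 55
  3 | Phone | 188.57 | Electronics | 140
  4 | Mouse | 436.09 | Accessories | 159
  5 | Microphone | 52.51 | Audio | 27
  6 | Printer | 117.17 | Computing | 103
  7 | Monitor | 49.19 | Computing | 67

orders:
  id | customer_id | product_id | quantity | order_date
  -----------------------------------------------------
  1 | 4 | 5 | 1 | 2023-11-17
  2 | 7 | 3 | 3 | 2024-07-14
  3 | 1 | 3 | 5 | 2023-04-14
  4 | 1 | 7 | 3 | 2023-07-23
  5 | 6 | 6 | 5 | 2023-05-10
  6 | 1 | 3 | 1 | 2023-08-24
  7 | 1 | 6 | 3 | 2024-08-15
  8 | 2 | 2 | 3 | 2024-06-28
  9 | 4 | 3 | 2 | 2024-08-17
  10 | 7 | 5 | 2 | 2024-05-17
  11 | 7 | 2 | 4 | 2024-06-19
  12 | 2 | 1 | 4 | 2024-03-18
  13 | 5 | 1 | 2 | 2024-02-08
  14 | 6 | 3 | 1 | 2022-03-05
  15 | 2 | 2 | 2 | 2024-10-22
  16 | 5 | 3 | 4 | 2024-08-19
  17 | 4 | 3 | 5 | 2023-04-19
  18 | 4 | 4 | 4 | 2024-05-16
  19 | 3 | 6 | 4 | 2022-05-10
SELECT MIN(price) FROM products

Execution result:
49.19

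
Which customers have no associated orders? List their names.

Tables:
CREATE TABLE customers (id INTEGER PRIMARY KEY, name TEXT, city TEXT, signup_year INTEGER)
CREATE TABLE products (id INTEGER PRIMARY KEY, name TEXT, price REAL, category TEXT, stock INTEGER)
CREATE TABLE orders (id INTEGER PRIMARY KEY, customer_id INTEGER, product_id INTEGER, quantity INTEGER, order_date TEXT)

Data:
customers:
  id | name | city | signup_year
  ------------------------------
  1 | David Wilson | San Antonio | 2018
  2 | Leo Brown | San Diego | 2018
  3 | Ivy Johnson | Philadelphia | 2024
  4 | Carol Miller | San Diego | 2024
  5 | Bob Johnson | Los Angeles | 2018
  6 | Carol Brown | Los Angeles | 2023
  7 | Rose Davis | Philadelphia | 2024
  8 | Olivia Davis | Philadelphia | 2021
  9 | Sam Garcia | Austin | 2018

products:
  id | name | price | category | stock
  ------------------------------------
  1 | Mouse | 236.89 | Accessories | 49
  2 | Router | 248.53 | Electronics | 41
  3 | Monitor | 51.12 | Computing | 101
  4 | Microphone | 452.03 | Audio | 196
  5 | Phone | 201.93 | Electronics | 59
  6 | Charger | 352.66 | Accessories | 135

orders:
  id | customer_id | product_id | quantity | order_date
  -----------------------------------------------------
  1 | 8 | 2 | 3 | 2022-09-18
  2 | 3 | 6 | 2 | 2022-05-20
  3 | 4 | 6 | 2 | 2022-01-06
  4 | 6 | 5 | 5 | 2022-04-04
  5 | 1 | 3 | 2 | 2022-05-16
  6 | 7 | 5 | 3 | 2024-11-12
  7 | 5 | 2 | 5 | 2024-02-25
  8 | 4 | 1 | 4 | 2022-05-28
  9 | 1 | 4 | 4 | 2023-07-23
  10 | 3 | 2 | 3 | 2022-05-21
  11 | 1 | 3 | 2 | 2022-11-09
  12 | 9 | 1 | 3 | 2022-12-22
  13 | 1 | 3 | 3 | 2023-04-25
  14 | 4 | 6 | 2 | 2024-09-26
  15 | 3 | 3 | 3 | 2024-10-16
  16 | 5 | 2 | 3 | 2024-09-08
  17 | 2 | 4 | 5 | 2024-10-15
SELECT p.name FROM customers p LEFT JOIN orders c ON c.customer_id = p.id WHERE c.id IS NULL

Execution result:
(no rows)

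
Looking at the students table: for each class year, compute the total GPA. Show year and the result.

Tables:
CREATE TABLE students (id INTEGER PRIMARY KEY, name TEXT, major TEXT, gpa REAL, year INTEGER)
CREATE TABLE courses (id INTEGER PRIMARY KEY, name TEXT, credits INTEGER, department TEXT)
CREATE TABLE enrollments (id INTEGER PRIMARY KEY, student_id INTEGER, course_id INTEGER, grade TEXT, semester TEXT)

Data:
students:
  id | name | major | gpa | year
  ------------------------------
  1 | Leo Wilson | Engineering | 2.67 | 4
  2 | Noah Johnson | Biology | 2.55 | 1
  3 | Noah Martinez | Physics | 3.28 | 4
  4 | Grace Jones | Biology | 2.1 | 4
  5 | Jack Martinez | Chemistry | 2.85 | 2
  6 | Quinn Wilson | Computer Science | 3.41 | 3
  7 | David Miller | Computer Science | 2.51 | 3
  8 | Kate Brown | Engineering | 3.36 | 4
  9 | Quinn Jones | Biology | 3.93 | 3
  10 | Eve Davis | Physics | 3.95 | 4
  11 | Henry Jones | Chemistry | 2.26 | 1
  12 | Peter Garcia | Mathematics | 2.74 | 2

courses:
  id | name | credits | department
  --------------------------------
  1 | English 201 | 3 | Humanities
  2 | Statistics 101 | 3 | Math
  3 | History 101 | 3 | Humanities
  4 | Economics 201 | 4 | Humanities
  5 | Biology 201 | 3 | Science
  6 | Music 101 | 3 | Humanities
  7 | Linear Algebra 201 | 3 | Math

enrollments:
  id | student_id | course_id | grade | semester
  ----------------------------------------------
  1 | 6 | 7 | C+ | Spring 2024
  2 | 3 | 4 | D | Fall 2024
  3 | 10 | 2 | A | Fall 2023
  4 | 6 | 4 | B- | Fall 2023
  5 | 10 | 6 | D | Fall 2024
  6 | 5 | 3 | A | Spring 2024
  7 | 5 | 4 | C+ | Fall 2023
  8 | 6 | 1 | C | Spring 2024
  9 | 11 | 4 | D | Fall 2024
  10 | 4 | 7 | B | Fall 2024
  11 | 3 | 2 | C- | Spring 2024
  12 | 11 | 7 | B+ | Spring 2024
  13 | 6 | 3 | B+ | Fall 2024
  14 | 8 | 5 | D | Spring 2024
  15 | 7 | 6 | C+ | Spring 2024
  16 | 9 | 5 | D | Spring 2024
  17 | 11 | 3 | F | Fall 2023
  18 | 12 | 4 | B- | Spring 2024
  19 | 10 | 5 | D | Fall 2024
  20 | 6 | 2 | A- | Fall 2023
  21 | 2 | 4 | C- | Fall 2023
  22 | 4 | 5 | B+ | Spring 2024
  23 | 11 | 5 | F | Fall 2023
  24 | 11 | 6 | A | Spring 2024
SELECT year, SUM(gpa) AS sum_gpa FROM students GROUP BY year

Execution result:
year | sum_gpa
1 | 4.81
2 | 5.59
3 | 9.85
4 | 15.36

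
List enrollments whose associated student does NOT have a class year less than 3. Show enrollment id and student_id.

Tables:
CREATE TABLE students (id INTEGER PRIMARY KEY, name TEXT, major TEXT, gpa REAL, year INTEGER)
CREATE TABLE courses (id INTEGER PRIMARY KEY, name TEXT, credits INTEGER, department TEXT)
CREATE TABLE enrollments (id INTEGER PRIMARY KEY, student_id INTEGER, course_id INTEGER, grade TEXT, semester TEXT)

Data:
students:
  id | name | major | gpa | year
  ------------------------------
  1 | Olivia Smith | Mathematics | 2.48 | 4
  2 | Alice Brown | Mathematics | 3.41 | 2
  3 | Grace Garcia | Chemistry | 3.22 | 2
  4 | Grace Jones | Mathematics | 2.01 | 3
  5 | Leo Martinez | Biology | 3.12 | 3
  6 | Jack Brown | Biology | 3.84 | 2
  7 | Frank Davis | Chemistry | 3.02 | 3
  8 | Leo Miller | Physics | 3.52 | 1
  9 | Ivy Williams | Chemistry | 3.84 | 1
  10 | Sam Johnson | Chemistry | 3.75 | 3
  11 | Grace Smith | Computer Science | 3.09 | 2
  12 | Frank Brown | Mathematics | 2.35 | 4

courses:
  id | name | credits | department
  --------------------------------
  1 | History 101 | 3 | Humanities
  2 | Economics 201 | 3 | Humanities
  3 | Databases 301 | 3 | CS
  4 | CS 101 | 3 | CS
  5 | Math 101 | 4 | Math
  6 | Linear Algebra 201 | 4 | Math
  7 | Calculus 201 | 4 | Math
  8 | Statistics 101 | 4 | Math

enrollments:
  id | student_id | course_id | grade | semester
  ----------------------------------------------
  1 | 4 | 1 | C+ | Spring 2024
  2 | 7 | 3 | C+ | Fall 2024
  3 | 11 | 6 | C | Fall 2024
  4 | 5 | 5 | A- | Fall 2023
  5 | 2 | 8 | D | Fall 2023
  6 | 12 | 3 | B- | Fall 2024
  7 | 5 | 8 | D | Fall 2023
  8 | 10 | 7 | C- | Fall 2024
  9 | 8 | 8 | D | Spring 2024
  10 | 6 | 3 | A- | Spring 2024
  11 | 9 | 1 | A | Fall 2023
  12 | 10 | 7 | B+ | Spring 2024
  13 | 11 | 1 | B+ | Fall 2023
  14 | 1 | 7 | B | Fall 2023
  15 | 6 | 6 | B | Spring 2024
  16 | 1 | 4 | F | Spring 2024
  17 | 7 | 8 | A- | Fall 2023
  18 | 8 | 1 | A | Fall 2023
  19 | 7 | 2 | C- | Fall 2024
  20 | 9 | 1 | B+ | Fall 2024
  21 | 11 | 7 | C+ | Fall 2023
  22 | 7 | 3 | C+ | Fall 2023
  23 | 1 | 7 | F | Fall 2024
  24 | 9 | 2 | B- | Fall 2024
SELECT id, student_id FROM enrollments WHERE student_id NOT IN (SELECT id FROM students WHERE year < 3)

Execution result:
id | student_id
1 | 4
2 | 7
4 | 5
6 | 12
7 | 5
8 | 10
12 | 10
14 | 1
16 | 1
17 | 7
19 | 7
22 | 7
23 | 1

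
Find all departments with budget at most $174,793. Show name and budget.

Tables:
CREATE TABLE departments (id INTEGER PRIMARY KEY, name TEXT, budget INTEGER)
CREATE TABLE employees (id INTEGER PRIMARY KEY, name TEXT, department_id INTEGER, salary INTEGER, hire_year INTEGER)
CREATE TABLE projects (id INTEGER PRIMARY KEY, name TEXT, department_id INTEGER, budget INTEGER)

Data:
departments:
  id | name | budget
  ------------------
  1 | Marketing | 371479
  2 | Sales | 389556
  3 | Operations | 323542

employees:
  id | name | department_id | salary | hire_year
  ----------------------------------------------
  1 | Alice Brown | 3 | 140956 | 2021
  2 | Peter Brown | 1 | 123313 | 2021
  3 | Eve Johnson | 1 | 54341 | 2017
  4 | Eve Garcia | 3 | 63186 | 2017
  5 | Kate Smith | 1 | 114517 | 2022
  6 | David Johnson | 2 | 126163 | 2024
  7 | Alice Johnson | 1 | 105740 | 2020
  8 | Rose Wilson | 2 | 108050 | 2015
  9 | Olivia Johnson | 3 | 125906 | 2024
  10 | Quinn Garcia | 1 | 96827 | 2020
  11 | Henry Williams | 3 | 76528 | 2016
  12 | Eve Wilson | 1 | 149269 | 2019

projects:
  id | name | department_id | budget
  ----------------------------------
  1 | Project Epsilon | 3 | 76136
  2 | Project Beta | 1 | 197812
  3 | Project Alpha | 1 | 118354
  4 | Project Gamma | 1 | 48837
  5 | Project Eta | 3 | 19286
SELECT name, budget FROM departments WHERE budget <= 174793

Execution result:
(no rows)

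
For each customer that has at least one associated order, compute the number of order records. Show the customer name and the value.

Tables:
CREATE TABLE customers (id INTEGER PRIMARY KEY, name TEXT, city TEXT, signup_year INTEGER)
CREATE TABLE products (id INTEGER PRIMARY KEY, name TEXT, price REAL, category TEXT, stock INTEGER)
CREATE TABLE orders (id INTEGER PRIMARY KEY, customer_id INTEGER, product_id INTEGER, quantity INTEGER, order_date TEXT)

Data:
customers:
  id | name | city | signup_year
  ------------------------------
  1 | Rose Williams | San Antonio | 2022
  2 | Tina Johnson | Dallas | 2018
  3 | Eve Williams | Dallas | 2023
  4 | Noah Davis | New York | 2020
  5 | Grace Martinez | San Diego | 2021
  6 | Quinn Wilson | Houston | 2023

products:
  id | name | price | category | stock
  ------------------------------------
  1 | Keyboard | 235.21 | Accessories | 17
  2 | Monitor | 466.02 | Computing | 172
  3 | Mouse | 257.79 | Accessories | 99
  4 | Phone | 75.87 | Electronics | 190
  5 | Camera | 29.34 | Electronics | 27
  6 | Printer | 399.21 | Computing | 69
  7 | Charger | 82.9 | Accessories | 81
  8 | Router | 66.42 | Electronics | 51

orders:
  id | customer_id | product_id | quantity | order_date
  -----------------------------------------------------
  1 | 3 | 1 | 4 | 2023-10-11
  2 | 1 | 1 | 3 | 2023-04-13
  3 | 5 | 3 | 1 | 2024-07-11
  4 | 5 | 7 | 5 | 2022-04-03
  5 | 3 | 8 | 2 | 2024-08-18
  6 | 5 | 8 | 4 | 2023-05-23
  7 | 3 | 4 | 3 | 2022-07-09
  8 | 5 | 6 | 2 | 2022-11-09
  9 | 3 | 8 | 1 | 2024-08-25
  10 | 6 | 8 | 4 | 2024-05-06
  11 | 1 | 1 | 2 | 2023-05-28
SELECT p.name, COUNT(*) AS n FROM orders c JOIN customers p ON c.customer_id = p.id GROUP BY p.id, p.name

Execution result:
name | n
Rose Williams | 2
Eve Williams | 4
Grace Martinez | 4
Quinn Wilson | 1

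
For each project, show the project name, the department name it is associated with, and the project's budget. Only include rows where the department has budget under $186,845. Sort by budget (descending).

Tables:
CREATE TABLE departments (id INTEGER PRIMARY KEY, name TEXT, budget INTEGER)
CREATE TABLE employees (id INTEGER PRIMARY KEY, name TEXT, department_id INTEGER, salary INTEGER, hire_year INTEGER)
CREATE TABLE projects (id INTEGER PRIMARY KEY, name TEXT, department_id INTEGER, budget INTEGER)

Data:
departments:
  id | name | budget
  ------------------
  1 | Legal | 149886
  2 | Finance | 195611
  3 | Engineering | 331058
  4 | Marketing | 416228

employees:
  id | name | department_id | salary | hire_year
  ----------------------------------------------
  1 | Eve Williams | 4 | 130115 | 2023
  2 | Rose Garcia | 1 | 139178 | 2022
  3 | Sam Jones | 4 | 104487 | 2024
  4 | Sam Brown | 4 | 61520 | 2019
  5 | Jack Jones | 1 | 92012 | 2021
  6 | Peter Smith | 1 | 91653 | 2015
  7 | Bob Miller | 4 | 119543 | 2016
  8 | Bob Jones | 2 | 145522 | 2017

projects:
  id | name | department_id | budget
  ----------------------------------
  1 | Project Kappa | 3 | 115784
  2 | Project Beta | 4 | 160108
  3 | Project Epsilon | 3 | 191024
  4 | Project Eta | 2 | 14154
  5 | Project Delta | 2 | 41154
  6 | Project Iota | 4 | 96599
SELECT c.name, p.name AS department, c.budget FROM projects c JOIN departments p ON c.department_id = p.id WHERE p.budget < 186845 ORDER BY c.budget DESC

Execution result:
(no rows)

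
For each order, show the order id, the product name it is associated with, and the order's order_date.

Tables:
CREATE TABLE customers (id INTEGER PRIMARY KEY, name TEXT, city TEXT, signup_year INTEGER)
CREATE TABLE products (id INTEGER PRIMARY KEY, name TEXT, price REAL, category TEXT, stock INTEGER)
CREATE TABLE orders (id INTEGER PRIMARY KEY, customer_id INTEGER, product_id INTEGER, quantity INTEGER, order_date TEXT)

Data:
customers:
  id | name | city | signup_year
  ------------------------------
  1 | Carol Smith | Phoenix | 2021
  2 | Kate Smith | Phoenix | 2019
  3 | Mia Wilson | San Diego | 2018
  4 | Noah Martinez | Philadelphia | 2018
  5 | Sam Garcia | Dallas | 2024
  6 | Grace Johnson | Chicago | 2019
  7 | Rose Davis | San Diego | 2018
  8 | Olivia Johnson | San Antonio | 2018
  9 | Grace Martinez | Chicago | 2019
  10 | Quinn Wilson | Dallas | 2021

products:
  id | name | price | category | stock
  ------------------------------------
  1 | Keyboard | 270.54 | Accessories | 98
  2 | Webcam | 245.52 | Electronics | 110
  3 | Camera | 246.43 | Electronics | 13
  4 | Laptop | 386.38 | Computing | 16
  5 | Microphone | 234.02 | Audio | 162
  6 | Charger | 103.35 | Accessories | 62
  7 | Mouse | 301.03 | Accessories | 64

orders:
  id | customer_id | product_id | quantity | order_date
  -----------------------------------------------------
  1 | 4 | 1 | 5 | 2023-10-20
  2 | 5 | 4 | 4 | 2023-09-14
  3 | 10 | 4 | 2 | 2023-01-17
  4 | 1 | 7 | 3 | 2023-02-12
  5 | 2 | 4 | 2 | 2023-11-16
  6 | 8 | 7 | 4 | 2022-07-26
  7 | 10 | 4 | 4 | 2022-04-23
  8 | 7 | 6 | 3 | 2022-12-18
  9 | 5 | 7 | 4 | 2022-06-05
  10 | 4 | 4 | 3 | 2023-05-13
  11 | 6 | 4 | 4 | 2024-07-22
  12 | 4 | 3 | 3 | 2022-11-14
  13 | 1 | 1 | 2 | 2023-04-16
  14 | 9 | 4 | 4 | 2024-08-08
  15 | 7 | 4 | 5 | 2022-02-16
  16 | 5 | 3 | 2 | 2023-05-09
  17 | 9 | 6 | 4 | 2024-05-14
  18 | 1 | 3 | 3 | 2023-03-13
SELECT c.id, p.name AS product, c.order_date FROM orders c JOIN products p ON c.product_id = p.id

Execution result:
id | product | order_date
1 | Keyboard | 2023-10-20
2 | Laptop | 2023-09-14
3 | Laptop | 2023-01-17
4 | Mouse | 2023-02-12
5 | Laptop | 2023-11-16
6 | Mouse | 2022-07-26
7 | Laptop | 2022-04-23
8 | Charger | 2022-12-18
9 | Mouse | 2022-06-05
10 | Laptop | 2023-05-13
11 | Laptop | 2024-07-22
12 | Camera | 2022-11-14
13 | Keyboard | 2023-04-16
14 | Laptop | 2024-08-08
15 | Laptop | 2022-02-16
16 | Camera | 2023-05-09
17 | Charger | 2024-05-14
18 | Camera | 2023-03-13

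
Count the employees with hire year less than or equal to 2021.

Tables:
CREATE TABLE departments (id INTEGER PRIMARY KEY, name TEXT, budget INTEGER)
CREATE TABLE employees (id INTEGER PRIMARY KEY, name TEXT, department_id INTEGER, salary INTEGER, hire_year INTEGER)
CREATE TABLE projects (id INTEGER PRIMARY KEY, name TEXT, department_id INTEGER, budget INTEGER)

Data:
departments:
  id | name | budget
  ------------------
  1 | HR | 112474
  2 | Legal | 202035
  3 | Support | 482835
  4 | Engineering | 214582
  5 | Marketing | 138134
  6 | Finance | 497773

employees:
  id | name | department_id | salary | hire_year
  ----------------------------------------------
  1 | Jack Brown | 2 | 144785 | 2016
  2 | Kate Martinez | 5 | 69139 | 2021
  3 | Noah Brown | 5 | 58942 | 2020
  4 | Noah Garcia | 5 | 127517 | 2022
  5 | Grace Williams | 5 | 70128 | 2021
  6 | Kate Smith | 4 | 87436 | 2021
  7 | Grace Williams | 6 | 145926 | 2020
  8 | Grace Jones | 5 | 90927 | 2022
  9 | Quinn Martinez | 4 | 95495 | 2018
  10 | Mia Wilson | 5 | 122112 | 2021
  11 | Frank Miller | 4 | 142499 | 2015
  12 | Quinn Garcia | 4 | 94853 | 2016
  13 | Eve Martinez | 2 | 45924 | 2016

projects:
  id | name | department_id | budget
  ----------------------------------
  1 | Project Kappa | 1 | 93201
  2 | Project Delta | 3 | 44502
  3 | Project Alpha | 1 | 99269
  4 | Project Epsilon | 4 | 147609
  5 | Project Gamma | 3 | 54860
SELECT COUNT(*) FROM employees WHERE hire_year <= 2021

Execution result:
11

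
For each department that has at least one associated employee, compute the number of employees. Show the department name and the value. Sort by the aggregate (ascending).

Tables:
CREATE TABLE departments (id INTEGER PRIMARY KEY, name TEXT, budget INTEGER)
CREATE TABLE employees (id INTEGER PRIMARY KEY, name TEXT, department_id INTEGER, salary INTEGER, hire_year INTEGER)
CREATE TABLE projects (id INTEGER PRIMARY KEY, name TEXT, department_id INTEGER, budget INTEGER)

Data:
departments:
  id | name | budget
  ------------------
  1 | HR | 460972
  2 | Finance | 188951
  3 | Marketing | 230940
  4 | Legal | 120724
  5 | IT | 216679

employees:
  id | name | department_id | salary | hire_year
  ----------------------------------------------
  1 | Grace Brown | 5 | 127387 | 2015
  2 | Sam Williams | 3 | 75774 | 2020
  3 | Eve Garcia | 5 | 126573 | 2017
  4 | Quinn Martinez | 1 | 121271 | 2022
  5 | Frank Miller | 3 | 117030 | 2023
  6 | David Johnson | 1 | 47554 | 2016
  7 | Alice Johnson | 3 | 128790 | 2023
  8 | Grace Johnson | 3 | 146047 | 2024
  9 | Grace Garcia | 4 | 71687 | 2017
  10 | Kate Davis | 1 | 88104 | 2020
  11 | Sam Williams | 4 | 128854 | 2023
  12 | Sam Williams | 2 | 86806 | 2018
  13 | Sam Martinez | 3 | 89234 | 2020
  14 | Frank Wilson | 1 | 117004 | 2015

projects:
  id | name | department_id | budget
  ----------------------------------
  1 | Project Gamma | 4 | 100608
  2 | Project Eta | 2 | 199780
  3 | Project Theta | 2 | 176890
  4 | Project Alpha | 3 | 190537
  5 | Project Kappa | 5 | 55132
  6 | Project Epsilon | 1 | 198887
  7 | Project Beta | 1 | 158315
SELECT p.name, COUNT(*) AS n FROM employees c JOIN departments p ON c.department_id = p.id GROUP BY p.id, p.name ORDER BY n ASC

Execution result:
name | n
Finance | 1
Legal | 2
IT | 2
HR | 4
Marketing | 5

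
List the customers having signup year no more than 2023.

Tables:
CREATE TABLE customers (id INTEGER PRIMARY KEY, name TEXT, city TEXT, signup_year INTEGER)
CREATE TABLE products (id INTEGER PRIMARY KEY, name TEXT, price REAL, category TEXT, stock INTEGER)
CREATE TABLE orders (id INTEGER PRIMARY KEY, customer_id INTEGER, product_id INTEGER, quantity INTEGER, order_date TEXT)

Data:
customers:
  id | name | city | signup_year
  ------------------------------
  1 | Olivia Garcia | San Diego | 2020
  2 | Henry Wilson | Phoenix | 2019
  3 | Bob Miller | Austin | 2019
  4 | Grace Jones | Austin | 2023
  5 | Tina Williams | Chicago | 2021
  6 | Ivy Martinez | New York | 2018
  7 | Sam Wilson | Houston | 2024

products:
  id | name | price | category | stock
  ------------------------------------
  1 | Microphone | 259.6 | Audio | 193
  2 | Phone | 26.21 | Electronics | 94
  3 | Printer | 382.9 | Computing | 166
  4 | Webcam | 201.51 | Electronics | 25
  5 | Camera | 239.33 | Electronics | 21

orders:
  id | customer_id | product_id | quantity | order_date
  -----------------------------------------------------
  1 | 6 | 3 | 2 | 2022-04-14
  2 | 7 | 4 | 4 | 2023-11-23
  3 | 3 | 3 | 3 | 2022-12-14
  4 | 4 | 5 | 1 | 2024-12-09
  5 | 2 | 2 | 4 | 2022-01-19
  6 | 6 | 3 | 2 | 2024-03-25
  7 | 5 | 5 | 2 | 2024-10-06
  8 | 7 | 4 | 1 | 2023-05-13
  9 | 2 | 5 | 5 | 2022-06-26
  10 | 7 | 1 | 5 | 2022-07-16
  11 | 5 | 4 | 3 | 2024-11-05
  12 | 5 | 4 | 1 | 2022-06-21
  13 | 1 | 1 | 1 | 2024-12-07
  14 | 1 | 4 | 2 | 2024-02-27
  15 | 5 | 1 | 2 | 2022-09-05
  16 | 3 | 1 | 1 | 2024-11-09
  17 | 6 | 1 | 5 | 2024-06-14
SELECT name, signup_year FROM customers WHERE signup_year <= 2023

Execution result:
name | signup_year
Olivia Garcia | 2020
Henry Wilson | 2019
Bob Miller | 2019
Grace Jones | 2023
Tina Williams | 2021
Ivy Martinez | 2018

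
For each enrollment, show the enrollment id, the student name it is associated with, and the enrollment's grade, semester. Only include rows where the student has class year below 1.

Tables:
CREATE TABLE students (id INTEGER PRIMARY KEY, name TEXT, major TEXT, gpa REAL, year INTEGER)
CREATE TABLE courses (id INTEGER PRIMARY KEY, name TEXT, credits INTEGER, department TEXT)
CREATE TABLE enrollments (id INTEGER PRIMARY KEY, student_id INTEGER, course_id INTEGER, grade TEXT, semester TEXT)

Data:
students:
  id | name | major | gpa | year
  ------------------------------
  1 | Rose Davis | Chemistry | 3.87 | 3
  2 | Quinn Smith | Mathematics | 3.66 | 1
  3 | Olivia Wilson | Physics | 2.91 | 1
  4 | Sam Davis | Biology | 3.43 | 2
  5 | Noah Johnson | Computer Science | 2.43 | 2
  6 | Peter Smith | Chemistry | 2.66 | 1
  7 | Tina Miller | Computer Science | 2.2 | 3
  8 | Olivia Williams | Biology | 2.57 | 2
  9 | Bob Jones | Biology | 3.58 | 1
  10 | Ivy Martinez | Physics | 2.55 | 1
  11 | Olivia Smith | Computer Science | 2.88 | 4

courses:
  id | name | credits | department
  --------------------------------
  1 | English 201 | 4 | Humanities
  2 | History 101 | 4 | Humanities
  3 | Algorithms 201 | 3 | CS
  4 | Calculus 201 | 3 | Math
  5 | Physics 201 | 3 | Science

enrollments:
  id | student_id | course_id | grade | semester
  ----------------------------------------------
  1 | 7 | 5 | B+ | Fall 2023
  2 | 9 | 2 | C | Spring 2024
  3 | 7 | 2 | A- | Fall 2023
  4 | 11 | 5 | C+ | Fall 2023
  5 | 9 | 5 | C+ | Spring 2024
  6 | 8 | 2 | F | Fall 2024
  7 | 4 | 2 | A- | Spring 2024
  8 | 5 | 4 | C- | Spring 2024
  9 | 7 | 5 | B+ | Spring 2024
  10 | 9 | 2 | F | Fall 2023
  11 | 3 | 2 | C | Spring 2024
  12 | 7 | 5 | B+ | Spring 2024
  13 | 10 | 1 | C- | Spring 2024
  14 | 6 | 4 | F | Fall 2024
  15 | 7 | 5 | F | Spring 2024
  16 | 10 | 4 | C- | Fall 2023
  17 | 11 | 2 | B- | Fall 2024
SELECT c.id, p.name AS student, c.grade, c.semester FROM enrollments c JOIN students p ON c.student_id = p.id WHERE p.year < 1

Execution result:
(no rows)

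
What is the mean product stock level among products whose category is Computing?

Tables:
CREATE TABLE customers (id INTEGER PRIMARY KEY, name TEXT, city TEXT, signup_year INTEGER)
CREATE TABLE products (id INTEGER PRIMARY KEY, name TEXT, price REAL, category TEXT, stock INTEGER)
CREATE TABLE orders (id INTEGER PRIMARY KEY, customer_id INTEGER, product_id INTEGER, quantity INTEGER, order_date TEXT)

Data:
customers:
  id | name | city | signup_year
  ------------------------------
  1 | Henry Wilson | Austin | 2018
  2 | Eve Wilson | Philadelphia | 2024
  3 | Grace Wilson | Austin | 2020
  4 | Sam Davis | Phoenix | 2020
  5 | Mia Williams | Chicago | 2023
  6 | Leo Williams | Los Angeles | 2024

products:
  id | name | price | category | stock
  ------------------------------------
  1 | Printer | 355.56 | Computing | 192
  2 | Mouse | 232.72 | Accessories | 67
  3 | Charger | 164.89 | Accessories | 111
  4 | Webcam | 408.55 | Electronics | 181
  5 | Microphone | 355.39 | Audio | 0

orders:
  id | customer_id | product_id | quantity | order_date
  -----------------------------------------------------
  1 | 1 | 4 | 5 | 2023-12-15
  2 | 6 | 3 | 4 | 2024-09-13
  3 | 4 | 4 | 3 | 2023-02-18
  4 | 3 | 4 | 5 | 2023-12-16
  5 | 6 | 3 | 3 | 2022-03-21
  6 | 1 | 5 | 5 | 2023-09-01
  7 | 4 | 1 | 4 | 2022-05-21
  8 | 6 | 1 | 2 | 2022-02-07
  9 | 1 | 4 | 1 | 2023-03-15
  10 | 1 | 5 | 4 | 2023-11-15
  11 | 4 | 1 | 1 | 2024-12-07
SELECT AVG(stock) FROM products WHERE category = 'Computing'

Execution result:
192.00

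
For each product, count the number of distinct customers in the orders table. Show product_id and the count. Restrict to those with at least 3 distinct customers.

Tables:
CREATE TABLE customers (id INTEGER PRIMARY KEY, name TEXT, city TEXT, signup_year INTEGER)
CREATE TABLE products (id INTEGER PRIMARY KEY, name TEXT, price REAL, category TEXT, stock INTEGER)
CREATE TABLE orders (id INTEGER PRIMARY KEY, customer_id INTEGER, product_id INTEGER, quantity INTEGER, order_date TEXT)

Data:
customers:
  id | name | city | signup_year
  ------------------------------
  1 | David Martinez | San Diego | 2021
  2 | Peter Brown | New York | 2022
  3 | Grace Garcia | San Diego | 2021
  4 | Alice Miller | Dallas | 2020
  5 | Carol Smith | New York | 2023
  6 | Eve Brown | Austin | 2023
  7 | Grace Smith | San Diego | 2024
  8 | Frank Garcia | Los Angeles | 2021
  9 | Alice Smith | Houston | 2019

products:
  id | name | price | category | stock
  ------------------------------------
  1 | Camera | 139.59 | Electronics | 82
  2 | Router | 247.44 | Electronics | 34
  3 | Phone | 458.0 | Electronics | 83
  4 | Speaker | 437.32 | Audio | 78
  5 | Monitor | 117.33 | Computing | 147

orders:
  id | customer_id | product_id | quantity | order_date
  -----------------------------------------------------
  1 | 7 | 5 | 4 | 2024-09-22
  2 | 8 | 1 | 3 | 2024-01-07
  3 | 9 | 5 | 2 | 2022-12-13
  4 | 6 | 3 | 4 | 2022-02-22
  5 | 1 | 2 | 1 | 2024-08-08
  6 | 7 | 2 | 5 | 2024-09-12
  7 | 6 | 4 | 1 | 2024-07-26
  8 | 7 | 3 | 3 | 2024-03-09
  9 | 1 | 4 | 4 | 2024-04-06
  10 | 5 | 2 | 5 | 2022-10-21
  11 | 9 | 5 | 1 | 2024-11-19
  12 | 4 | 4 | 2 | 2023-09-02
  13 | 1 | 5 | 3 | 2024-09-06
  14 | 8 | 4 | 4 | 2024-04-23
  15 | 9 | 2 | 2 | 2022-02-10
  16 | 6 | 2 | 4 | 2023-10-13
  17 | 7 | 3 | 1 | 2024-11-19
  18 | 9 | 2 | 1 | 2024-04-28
SELECT product_id, COUNT(DISTINCT customer_id) AS distinct_customer_count FROM orders GROUP BY product_id HAVING COUNT(DISTINCT customer_id) >= 3

Execution result:
product_id | distinct_customer_count
2 | 5
4 | 4
5 | 3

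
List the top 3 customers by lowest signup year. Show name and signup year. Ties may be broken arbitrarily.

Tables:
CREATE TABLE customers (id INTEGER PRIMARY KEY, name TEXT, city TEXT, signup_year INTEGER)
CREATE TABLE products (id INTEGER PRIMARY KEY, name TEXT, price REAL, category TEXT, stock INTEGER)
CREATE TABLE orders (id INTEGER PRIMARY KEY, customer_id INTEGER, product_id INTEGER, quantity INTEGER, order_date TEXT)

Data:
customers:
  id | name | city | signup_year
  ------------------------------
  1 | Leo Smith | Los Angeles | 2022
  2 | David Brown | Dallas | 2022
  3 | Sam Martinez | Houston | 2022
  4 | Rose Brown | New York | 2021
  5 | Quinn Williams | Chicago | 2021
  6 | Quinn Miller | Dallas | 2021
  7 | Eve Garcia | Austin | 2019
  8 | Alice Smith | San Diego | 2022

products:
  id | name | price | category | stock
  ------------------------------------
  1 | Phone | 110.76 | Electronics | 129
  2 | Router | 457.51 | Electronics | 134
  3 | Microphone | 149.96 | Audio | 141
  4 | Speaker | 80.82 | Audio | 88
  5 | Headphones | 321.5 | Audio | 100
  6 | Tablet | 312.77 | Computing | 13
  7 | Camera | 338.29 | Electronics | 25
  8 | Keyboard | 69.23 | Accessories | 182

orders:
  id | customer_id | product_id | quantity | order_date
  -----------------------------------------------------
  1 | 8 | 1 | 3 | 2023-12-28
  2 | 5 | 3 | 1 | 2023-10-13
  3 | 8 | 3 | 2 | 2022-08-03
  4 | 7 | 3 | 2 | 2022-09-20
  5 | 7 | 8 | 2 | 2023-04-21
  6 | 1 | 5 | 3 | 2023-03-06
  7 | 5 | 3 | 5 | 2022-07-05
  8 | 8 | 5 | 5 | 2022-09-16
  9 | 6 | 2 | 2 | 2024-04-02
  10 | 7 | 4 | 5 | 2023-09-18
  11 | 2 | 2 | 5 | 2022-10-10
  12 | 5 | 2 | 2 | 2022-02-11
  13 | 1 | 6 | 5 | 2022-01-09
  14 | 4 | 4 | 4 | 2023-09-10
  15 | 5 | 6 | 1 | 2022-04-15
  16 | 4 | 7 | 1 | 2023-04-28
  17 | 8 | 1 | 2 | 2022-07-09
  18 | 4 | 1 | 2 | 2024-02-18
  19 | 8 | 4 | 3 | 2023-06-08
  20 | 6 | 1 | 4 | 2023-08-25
SELECT name, signup_year FROM customers ORDER BY signup_year ASC LIMIT 3

Execution result:
name | signup_year
Eve Garcia | 2019
Rose Brown | 2021
Quinn Williams | 2021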